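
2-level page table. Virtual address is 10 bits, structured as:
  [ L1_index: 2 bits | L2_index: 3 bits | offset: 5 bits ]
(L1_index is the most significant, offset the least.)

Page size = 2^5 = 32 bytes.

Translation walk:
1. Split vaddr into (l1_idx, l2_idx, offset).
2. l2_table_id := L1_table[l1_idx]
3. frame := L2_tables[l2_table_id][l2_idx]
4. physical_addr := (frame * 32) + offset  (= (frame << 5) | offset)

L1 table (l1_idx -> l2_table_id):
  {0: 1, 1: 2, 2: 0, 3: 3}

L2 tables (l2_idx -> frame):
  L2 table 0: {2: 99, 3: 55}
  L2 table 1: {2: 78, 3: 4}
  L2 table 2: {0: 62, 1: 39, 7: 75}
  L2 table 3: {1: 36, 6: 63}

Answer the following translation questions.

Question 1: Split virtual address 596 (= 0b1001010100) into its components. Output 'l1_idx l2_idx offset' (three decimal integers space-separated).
vaddr = 596 = 0b1001010100
  top 2 bits -> l1_idx = 2
  next 3 bits -> l2_idx = 2
  bottom 5 bits -> offset = 20

Answer: 2 2 20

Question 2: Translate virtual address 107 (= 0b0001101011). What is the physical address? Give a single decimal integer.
Answer: 139

Derivation:
vaddr = 107 = 0b0001101011
Split: l1_idx=0, l2_idx=3, offset=11
L1[0] = 1
L2[1][3] = 4
paddr = 4 * 32 + 11 = 139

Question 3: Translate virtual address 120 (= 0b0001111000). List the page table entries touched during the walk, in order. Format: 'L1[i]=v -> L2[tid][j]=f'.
vaddr = 120 = 0b0001111000
Split: l1_idx=0, l2_idx=3, offset=24

Answer: L1[0]=1 -> L2[1][3]=4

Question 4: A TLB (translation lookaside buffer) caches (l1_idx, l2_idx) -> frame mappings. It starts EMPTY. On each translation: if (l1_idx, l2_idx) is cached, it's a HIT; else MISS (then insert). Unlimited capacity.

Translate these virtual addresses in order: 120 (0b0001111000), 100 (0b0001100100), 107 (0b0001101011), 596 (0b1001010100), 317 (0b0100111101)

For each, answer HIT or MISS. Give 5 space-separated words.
Answer: MISS HIT HIT MISS MISS

Derivation:
vaddr=120: (0,3) not in TLB -> MISS, insert
vaddr=100: (0,3) in TLB -> HIT
vaddr=107: (0,3) in TLB -> HIT
vaddr=596: (2,2) not in TLB -> MISS, insert
vaddr=317: (1,1) not in TLB -> MISS, insert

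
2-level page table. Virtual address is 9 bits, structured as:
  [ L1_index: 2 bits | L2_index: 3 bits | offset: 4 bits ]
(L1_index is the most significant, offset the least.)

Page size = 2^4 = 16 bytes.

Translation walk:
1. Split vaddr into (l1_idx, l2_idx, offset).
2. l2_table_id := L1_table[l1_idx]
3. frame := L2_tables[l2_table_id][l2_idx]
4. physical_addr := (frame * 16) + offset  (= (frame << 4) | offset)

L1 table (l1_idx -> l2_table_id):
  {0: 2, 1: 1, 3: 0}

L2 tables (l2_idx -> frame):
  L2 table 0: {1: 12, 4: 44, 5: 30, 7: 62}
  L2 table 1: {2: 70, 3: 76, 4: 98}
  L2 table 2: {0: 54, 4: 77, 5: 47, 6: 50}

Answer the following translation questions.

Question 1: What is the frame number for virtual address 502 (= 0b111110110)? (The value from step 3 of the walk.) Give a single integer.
vaddr = 502: l1_idx=3, l2_idx=7
L1[3] = 0; L2[0][7] = 62

Answer: 62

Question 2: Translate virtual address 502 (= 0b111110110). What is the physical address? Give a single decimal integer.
vaddr = 502 = 0b111110110
Split: l1_idx=3, l2_idx=7, offset=6
L1[3] = 0
L2[0][7] = 62
paddr = 62 * 16 + 6 = 998

Answer: 998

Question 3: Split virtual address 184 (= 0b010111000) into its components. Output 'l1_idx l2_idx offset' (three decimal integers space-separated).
vaddr = 184 = 0b010111000
  top 2 bits -> l1_idx = 1
  next 3 bits -> l2_idx = 3
  bottom 4 bits -> offset = 8

Answer: 1 3 8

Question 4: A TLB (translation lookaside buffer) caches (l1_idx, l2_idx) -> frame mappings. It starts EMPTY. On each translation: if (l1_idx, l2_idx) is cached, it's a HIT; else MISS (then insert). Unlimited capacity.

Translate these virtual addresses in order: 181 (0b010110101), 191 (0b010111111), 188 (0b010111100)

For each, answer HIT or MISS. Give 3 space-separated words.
Answer: MISS HIT HIT

Derivation:
vaddr=181: (1,3) not in TLB -> MISS, insert
vaddr=191: (1,3) in TLB -> HIT
vaddr=188: (1,3) in TLB -> HIT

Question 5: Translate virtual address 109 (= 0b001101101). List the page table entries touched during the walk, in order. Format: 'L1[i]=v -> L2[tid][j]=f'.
vaddr = 109 = 0b001101101
Split: l1_idx=0, l2_idx=6, offset=13

Answer: L1[0]=2 -> L2[2][6]=50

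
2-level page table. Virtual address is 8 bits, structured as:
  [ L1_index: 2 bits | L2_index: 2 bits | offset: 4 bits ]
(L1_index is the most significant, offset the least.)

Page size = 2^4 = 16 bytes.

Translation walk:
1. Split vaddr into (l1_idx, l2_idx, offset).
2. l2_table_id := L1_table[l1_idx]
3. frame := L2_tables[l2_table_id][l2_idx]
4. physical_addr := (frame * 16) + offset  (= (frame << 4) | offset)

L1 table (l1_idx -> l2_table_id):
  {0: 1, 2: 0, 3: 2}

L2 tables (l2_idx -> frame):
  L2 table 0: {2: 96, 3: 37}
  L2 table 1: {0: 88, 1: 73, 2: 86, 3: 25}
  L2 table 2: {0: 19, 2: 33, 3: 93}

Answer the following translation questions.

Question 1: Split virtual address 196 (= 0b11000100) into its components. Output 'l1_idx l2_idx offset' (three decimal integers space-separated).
Answer: 3 0 4

Derivation:
vaddr = 196 = 0b11000100
  top 2 bits -> l1_idx = 3
  next 2 bits -> l2_idx = 0
  bottom 4 bits -> offset = 4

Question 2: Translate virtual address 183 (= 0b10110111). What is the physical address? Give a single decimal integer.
Answer: 599

Derivation:
vaddr = 183 = 0b10110111
Split: l1_idx=2, l2_idx=3, offset=7
L1[2] = 0
L2[0][3] = 37
paddr = 37 * 16 + 7 = 599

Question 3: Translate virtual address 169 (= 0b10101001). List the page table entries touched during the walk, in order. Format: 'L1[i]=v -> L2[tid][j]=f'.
vaddr = 169 = 0b10101001
Split: l1_idx=2, l2_idx=2, offset=9

Answer: L1[2]=0 -> L2[0][2]=96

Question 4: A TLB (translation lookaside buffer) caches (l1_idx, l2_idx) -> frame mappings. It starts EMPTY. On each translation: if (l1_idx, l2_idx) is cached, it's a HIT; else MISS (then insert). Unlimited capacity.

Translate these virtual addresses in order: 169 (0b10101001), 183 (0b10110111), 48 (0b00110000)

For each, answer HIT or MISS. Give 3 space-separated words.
vaddr=169: (2,2) not in TLB -> MISS, insert
vaddr=183: (2,3) not in TLB -> MISS, insert
vaddr=48: (0,3) not in TLB -> MISS, insert

Answer: MISS MISS MISS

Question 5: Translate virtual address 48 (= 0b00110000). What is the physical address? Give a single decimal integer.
vaddr = 48 = 0b00110000
Split: l1_idx=0, l2_idx=3, offset=0
L1[0] = 1
L2[1][3] = 25
paddr = 25 * 16 + 0 = 400

Answer: 400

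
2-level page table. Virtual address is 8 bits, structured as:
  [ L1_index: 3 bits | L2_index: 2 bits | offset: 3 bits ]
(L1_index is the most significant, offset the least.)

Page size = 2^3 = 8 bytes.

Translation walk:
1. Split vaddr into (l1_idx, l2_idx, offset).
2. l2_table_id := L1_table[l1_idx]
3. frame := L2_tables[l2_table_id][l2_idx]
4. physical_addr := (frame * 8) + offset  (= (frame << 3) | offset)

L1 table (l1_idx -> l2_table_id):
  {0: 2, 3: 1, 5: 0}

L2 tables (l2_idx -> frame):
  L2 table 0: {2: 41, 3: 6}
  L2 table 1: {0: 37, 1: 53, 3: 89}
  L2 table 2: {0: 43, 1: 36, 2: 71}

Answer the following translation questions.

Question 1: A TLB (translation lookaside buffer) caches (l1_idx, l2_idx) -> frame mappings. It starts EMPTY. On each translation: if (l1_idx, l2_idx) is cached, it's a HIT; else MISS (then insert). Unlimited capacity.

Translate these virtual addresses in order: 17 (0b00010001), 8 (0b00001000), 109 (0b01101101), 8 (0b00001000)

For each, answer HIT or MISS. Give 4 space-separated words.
vaddr=17: (0,2) not in TLB -> MISS, insert
vaddr=8: (0,1) not in TLB -> MISS, insert
vaddr=109: (3,1) not in TLB -> MISS, insert
vaddr=8: (0,1) in TLB -> HIT

Answer: MISS MISS MISS HIT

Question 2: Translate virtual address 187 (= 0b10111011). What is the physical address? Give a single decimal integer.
vaddr = 187 = 0b10111011
Split: l1_idx=5, l2_idx=3, offset=3
L1[5] = 0
L2[0][3] = 6
paddr = 6 * 8 + 3 = 51

Answer: 51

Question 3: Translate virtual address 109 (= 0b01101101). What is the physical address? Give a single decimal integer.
vaddr = 109 = 0b01101101
Split: l1_idx=3, l2_idx=1, offset=5
L1[3] = 1
L2[1][1] = 53
paddr = 53 * 8 + 5 = 429

Answer: 429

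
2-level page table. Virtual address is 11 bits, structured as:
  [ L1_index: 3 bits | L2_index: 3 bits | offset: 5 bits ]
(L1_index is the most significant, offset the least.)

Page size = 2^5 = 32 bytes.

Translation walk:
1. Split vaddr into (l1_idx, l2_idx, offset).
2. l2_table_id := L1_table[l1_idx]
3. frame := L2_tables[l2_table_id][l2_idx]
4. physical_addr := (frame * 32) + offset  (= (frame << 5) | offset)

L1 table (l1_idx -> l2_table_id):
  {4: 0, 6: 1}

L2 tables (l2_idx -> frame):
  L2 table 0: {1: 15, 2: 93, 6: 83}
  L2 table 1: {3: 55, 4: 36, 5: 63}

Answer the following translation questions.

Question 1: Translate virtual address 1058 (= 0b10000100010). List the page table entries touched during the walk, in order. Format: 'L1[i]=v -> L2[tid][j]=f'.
vaddr = 1058 = 0b10000100010
Split: l1_idx=4, l2_idx=1, offset=2

Answer: L1[4]=0 -> L2[0][1]=15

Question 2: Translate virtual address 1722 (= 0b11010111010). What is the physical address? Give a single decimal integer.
vaddr = 1722 = 0b11010111010
Split: l1_idx=6, l2_idx=5, offset=26
L1[6] = 1
L2[1][5] = 63
paddr = 63 * 32 + 26 = 2042

Answer: 2042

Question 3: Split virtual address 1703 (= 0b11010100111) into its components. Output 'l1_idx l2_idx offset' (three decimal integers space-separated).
vaddr = 1703 = 0b11010100111
  top 3 bits -> l1_idx = 6
  next 3 bits -> l2_idx = 5
  bottom 5 bits -> offset = 7

Answer: 6 5 7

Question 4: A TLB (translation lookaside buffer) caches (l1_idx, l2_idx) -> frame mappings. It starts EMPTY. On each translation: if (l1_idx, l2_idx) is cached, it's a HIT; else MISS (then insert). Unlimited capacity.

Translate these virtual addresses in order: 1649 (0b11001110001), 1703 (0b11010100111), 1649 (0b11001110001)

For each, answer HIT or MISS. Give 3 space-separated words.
Answer: MISS MISS HIT

Derivation:
vaddr=1649: (6,3) not in TLB -> MISS, insert
vaddr=1703: (6,5) not in TLB -> MISS, insert
vaddr=1649: (6,3) in TLB -> HIT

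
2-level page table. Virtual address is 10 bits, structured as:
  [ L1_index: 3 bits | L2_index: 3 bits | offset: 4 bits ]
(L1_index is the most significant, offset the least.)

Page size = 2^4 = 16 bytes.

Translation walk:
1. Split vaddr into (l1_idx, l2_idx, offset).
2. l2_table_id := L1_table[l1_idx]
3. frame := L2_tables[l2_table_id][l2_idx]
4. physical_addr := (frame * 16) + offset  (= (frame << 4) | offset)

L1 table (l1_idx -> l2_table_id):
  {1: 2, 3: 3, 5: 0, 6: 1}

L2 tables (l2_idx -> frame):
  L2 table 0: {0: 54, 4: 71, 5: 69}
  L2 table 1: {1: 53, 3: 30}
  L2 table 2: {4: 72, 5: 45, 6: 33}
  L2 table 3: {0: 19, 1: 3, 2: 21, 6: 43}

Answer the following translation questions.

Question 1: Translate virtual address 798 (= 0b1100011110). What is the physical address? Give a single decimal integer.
vaddr = 798 = 0b1100011110
Split: l1_idx=6, l2_idx=1, offset=14
L1[6] = 1
L2[1][1] = 53
paddr = 53 * 16 + 14 = 862

Answer: 862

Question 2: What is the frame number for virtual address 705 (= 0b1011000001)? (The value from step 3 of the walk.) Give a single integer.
Answer: 71

Derivation:
vaddr = 705: l1_idx=5, l2_idx=4
L1[5] = 0; L2[0][4] = 71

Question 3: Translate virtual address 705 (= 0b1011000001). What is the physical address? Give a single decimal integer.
vaddr = 705 = 0b1011000001
Split: l1_idx=5, l2_idx=4, offset=1
L1[5] = 0
L2[0][4] = 71
paddr = 71 * 16 + 1 = 1137

Answer: 1137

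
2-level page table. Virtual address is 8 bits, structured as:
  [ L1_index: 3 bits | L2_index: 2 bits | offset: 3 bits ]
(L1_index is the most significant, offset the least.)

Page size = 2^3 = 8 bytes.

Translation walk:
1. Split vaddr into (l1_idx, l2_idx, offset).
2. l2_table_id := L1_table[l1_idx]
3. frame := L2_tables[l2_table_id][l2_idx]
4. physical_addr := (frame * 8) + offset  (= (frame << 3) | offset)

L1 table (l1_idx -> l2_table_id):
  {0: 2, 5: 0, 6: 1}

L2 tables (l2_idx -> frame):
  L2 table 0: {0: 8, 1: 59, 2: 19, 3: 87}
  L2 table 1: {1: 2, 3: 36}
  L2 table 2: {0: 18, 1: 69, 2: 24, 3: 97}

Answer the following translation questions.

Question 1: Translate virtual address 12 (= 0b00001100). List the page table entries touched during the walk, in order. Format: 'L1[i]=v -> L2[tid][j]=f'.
vaddr = 12 = 0b00001100
Split: l1_idx=0, l2_idx=1, offset=4

Answer: L1[0]=2 -> L2[2][1]=69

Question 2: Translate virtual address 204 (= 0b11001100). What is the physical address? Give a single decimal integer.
Answer: 20

Derivation:
vaddr = 204 = 0b11001100
Split: l1_idx=6, l2_idx=1, offset=4
L1[6] = 1
L2[1][1] = 2
paddr = 2 * 8 + 4 = 20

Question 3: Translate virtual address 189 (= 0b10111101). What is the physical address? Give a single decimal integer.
vaddr = 189 = 0b10111101
Split: l1_idx=5, l2_idx=3, offset=5
L1[5] = 0
L2[0][3] = 87
paddr = 87 * 8 + 5 = 701

Answer: 701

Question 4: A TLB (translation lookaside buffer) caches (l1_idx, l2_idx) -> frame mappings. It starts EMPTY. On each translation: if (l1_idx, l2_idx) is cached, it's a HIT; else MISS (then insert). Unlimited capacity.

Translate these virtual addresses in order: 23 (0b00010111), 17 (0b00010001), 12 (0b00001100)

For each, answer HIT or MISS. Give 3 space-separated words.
vaddr=23: (0,2) not in TLB -> MISS, insert
vaddr=17: (0,2) in TLB -> HIT
vaddr=12: (0,1) not in TLB -> MISS, insert

Answer: MISS HIT MISS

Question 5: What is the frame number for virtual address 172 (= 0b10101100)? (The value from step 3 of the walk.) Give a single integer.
Answer: 59

Derivation:
vaddr = 172: l1_idx=5, l2_idx=1
L1[5] = 0; L2[0][1] = 59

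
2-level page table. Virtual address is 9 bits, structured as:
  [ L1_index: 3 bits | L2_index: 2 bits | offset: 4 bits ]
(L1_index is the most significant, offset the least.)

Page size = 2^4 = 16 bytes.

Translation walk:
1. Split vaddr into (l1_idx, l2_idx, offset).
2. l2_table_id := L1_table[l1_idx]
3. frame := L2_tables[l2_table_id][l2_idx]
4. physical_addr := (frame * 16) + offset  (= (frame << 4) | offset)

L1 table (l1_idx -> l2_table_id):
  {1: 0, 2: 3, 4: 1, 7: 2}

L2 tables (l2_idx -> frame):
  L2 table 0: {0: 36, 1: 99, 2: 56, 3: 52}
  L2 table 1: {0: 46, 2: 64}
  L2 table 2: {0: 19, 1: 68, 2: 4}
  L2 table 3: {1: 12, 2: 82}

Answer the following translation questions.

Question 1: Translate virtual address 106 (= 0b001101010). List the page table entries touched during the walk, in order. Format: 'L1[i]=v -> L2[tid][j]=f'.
vaddr = 106 = 0b001101010
Split: l1_idx=1, l2_idx=2, offset=10

Answer: L1[1]=0 -> L2[0][2]=56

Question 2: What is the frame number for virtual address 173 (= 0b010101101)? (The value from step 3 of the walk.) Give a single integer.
Answer: 82

Derivation:
vaddr = 173: l1_idx=2, l2_idx=2
L1[2] = 3; L2[3][2] = 82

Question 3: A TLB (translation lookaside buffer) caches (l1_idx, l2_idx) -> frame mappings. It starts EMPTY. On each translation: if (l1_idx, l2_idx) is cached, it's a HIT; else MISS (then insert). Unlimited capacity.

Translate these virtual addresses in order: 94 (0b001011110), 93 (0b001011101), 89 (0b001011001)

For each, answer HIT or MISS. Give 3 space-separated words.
Answer: MISS HIT HIT

Derivation:
vaddr=94: (1,1) not in TLB -> MISS, insert
vaddr=93: (1,1) in TLB -> HIT
vaddr=89: (1,1) in TLB -> HIT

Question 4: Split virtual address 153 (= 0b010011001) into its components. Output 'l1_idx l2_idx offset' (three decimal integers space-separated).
vaddr = 153 = 0b010011001
  top 3 bits -> l1_idx = 2
  next 2 bits -> l2_idx = 1
  bottom 4 bits -> offset = 9

Answer: 2 1 9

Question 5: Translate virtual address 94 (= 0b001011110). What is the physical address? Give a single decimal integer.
vaddr = 94 = 0b001011110
Split: l1_idx=1, l2_idx=1, offset=14
L1[1] = 0
L2[0][1] = 99
paddr = 99 * 16 + 14 = 1598

Answer: 1598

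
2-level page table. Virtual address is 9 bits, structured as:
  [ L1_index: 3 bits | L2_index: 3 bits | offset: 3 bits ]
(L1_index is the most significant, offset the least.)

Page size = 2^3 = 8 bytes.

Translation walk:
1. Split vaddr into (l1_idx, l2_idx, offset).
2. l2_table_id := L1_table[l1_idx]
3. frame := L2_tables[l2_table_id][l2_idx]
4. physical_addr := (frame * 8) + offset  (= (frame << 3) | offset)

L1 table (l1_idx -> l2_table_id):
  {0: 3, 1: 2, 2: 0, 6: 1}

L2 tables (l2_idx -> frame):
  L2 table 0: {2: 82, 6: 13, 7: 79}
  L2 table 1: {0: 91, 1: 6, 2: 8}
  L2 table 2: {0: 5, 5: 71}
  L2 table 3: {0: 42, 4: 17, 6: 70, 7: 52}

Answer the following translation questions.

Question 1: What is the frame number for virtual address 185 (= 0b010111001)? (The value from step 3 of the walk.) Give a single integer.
vaddr = 185: l1_idx=2, l2_idx=7
L1[2] = 0; L2[0][7] = 79

Answer: 79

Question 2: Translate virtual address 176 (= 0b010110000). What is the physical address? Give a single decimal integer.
Answer: 104

Derivation:
vaddr = 176 = 0b010110000
Split: l1_idx=2, l2_idx=6, offset=0
L1[2] = 0
L2[0][6] = 13
paddr = 13 * 8 + 0 = 104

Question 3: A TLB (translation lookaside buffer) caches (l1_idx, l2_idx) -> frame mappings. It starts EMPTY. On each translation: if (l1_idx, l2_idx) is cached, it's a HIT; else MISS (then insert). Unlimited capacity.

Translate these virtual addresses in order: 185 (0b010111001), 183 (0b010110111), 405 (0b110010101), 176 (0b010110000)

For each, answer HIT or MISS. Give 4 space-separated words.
Answer: MISS MISS MISS HIT

Derivation:
vaddr=185: (2,7) not in TLB -> MISS, insert
vaddr=183: (2,6) not in TLB -> MISS, insert
vaddr=405: (6,2) not in TLB -> MISS, insert
vaddr=176: (2,6) in TLB -> HIT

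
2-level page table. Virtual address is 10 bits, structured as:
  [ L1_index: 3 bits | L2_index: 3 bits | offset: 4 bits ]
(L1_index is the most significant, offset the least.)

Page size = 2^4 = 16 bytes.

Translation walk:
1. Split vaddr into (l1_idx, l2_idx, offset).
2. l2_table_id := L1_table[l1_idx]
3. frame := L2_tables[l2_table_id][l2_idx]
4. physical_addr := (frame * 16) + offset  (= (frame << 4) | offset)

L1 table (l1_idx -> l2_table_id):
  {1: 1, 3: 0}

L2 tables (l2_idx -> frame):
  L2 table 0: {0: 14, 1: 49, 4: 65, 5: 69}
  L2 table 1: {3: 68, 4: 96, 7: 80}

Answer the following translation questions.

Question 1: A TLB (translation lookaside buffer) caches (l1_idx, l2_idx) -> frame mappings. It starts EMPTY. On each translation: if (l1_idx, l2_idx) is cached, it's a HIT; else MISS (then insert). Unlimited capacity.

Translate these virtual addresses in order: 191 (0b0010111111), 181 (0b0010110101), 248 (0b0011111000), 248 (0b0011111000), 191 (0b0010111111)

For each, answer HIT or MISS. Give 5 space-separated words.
vaddr=191: (1,3) not in TLB -> MISS, insert
vaddr=181: (1,3) in TLB -> HIT
vaddr=248: (1,7) not in TLB -> MISS, insert
vaddr=248: (1,7) in TLB -> HIT
vaddr=191: (1,3) in TLB -> HIT

Answer: MISS HIT MISS HIT HIT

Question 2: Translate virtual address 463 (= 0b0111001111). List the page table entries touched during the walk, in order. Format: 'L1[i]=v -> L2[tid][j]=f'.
Answer: L1[3]=0 -> L2[0][4]=65

Derivation:
vaddr = 463 = 0b0111001111
Split: l1_idx=3, l2_idx=4, offset=15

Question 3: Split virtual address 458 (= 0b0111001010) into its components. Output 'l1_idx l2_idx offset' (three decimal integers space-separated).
Answer: 3 4 10

Derivation:
vaddr = 458 = 0b0111001010
  top 3 bits -> l1_idx = 3
  next 3 bits -> l2_idx = 4
  bottom 4 bits -> offset = 10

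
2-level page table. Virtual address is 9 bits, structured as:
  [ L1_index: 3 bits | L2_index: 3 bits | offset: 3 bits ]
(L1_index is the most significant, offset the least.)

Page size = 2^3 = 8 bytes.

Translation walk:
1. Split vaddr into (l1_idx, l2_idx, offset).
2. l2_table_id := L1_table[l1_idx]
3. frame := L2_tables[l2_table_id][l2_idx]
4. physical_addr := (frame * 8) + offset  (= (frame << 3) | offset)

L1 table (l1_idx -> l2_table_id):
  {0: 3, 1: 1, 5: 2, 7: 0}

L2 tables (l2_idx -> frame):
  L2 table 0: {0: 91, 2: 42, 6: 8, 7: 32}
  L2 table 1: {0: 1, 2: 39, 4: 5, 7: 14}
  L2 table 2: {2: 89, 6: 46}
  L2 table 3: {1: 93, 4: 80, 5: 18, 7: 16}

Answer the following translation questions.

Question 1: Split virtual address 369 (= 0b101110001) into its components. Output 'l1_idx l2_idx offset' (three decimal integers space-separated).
Answer: 5 6 1

Derivation:
vaddr = 369 = 0b101110001
  top 3 bits -> l1_idx = 5
  next 3 bits -> l2_idx = 6
  bottom 3 bits -> offset = 1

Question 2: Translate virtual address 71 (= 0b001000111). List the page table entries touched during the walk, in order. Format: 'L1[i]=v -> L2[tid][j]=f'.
vaddr = 71 = 0b001000111
Split: l1_idx=1, l2_idx=0, offset=7

Answer: L1[1]=1 -> L2[1][0]=1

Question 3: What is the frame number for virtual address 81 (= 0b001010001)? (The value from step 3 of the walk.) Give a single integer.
Answer: 39

Derivation:
vaddr = 81: l1_idx=1, l2_idx=2
L1[1] = 1; L2[1][2] = 39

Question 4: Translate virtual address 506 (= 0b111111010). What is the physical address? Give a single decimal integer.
Answer: 258

Derivation:
vaddr = 506 = 0b111111010
Split: l1_idx=7, l2_idx=7, offset=2
L1[7] = 0
L2[0][7] = 32
paddr = 32 * 8 + 2 = 258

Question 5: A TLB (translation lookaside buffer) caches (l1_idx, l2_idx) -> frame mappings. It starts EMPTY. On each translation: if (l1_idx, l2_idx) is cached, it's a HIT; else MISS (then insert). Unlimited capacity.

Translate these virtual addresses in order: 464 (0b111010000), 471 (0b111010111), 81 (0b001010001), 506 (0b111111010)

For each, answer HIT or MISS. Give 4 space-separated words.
Answer: MISS HIT MISS MISS

Derivation:
vaddr=464: (7,2) not in TLB -> MISS, insert
vaddr=471: (7,2) in TLB -> HIT
vaddr=81: (1,2) not in TLB -> MISS, insert
vaddr=506: (7,7) not in TLB -> MISS, insert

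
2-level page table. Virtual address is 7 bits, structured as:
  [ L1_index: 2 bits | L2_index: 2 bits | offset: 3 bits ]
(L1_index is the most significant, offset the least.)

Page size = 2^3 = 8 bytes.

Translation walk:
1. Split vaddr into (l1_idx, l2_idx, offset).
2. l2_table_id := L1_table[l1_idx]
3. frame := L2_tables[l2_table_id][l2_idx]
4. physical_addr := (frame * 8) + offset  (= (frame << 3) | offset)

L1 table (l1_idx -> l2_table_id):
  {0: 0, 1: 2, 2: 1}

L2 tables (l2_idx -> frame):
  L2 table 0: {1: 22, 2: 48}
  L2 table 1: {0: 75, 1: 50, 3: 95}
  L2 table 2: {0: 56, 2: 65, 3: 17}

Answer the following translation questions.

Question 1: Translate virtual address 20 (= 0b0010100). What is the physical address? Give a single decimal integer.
vaddr = 20 = 0b0010100
Split: l1_idx=0, l2_idx=2, offset=4
L1[0] = 0
L2[0][2] = 48
paddr = 48 * 8 + 4 = 388

Answer: 388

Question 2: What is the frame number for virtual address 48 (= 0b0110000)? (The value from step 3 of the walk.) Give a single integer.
Answer: 65

Derivation:
vaddr = 48: l1_idx=1, l2_idx=2
L1[1] = 2; L2[2][2] = 65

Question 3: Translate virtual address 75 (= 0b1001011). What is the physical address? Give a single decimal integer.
Answer: 403

Derivation:
vaddr = 75 = 0b1001011
Split: l1_idx=2, l2_idx=1, offset=3
L1[2] = 1
L2[1][1] = 50
paddr = 50 * 8 + 3 = 403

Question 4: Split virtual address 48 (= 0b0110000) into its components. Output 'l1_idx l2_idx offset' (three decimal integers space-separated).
Answer: 1 2 0

Derivation:
vaddr = 48 = 0b0110000
  top 2 bits -> l1_idx = 1
  next 2 bits -> l2_idx = 2
  bottom 3 bits -> offset = 0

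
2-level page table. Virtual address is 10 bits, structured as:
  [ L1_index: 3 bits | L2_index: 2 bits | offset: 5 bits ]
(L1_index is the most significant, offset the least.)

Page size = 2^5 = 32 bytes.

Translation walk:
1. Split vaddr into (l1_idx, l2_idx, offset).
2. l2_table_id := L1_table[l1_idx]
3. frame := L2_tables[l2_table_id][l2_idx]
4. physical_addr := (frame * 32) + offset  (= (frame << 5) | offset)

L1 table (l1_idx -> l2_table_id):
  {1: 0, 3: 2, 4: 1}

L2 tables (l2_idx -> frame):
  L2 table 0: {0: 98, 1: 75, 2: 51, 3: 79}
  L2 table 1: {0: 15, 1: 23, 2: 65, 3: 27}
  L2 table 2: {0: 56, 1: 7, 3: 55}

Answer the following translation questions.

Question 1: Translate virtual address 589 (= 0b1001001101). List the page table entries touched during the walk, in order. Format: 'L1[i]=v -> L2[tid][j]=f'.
vaddr = 589 = 0b1001001101
Split: l1_idx=4, l2_idx=2, offset=13

Answer: L1[4]=1 -> L2[1][2]=65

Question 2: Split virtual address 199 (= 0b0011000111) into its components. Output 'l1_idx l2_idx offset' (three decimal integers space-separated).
Answer: 1 2 7

Derivation:
vaddr = 199 = 0b0011000111
  top 3 bits -> l1_idx = 1
  next 2 bits -> l2_idx = 2
  bottom 5 bits -> offset = 7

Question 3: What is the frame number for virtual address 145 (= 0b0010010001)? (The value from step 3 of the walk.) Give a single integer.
Answer: 98

Derivation:
vaddr = 145: l1_idx=1, l2_idx=0
L1[1] = 0; L2[0][0] = 98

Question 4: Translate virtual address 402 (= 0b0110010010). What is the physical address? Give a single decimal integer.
vaddr = 402 = 0b0110010010
Split: l1_idx=3, l2_idx=0, offset=18
L1[3] = 2
L2[2][0] = 56
paddr = 56 * 32 + 18 = 1810

Answer: 1810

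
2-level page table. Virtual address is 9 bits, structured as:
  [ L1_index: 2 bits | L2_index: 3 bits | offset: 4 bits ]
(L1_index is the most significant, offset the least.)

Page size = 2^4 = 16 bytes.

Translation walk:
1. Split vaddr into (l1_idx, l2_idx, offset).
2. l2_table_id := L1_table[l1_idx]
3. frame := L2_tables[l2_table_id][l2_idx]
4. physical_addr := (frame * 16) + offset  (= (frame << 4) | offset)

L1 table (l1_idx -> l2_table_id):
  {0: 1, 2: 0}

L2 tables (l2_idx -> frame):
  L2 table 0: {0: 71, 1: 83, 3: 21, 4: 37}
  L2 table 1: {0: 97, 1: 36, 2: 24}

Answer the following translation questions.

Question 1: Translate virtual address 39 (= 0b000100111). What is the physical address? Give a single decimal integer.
Answer: 391

Derivation:
vaddr = 39 = 0b000100111
Split: l1_idx=0, l2_idx=2, offset=7
L1[0] = 1
L2[1][2] = 24
paddr = 24 * 16 + 7 = 391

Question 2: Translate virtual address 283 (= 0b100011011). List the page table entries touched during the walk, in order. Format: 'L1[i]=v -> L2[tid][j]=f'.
vaddr = 283 = 0b100011011
Split: l1_idx=2, l2_idx=1, offset=11

Answer: L1[2]=0 -> L2[0][1]=83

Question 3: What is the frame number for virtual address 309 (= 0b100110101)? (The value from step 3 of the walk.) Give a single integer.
vaddr = 309: l1_idx=2, l2_idx=3
L1[2] = 0; L2[0][3] = 21

Answer: 21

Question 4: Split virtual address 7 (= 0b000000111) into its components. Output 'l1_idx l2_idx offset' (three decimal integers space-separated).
Answer: 0 0 7

Derivation:
vaddr = 7 = 0b000000111
  top 2 bits -> l1_idx = 0
  next 3 bits -> l2_idx = 0
  bottom 4 bits -> offset = 7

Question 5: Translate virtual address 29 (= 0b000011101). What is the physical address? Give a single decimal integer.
Answer: 589

Derivation:
vaddr = 29 = 0b000011101
Split: l1_idx=0, l2_idx=1, offset=13
L1[0] = 1
L2[1][1] = 36
paddr = 36 * 16 + 13 = 589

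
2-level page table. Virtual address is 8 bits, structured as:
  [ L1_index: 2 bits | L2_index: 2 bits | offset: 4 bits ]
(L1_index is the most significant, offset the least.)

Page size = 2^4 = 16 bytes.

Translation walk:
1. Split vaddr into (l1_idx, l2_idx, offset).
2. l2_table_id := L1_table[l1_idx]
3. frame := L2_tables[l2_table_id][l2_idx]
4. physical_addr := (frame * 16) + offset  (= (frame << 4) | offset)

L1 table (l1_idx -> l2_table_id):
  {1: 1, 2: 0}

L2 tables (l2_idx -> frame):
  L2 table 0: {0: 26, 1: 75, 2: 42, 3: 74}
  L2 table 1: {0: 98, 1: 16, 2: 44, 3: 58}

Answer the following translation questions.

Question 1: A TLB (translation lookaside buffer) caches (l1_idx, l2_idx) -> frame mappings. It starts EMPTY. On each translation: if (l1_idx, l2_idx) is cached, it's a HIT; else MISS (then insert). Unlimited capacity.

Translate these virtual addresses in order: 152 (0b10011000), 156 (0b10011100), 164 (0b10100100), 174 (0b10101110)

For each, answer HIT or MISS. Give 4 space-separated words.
Answer: MISS HIT MISS HIT

Derivation:
vaddr=152: (2,1) not in TLB -> MISS, insert
vaddr=156: (2,1) in TLB -> HIT
vaddr=164: (2,2) not in TLB -> MISS, insert
vaddr=174: (2,2) in TLB -> HIT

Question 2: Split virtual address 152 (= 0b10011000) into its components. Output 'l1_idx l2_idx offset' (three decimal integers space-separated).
Answer: 2 1 8

Derivation:
vaddr = 152 = 0b10011000
  top 2 bits -> l1_idx = 2
  next 2 bits -> l2_idx = 1
  bottom 4 bits -> offset = 8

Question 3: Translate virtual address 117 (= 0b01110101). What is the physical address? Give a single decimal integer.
vaddr = 117 = 0b01110101
Split: l1_idx=1, l2_idx=3, offset=5
L1[1] = 1
L2[1][3] = 58
paddr = 58 * 16 + 5 = 933

Answer: 933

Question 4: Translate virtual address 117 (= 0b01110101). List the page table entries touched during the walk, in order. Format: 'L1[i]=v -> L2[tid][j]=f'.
Answer: L1[1]=1 -> L2[1][3]=58

Derivation:
vaddr = 117 = 0b01110101
Split: l1_idx=1, l2_idx=3, offset=5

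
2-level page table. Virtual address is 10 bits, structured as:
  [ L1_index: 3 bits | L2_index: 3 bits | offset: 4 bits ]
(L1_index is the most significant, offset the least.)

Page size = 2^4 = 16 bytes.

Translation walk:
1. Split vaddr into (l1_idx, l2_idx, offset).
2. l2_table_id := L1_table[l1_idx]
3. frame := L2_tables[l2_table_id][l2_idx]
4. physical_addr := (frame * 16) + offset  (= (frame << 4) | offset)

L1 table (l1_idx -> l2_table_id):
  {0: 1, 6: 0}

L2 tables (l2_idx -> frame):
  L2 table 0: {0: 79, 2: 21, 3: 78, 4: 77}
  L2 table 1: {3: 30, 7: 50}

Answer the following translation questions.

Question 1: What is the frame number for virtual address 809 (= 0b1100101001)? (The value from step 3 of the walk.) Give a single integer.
Answer: 21

Derivation:
vaddr = 809: l1_idx=6, l2_idx=2
L1[6] = 0; L2[0][2] = 21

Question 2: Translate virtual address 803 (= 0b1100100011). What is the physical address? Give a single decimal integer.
Answer: 339

Derivation:
vaddr = 803 = 0b1100100011
Split: l1_idx=6, l2_idx=2, offset=3
L1[6] = 0
L2[0][2] = 21
paddr = 21 * 16 + 3 = 339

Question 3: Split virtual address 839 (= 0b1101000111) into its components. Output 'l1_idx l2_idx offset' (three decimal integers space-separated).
vaddr = 839 = 0b1101000111
  top 3 bits -> l1_idx = 6
  next 3 bits -> l2_idx = 4
  bottom 4 bits -> offset = 7

Answer: 6 4 7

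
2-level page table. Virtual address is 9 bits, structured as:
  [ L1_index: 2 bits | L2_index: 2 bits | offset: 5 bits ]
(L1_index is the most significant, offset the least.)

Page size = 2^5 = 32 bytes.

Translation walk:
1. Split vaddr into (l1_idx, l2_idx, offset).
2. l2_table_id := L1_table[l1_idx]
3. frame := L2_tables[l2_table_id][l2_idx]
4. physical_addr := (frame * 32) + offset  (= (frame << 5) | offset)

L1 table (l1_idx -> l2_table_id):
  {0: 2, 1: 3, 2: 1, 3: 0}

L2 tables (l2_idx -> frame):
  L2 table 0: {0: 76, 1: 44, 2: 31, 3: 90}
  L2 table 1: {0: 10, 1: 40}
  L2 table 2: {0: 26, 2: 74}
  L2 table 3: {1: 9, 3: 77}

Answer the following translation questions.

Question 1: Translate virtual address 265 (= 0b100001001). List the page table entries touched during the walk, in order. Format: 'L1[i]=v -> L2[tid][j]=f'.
Answer: L1[2]=1 -> L2[1][0]=10

Derivation:
vaddr = 265 = 0b100001001
Split: l1_idx=2, l2_idx=0, offset=9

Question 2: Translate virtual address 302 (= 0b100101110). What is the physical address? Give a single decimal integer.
vaddr = 302 = 0b100101110
Split: l1_idx=2, l2_idx=1, offset=14
L1[2] = 1
L2[1][1] = 40
paddr = 40 * 32 + 14 = 1294

Answer: 1294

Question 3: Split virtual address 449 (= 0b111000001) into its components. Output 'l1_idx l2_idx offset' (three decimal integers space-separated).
Answer: 3 2 1

Derivation:
vaddr = 449 = 0b111000001
  top 2 bits -> l1_idx = 3
  next 2 bits -> l2_idx = 2
  bottom 5 bits -> offset = 1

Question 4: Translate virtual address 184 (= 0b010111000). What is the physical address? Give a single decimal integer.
Answer: 312

Derivation:
vaddr = 184 = 0b010111000
Split: l1_idx=1, l2_idx=1, offset=24
L1[1] = 3
L2[3][1] = 9
paddr = 9 * 32 + 24 = 312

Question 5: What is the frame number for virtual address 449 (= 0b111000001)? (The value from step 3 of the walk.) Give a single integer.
vaddr = 449: l1_idx=3, l2_idx=2
L1[3] = 0; L2[0][2] = 31

Answer: 31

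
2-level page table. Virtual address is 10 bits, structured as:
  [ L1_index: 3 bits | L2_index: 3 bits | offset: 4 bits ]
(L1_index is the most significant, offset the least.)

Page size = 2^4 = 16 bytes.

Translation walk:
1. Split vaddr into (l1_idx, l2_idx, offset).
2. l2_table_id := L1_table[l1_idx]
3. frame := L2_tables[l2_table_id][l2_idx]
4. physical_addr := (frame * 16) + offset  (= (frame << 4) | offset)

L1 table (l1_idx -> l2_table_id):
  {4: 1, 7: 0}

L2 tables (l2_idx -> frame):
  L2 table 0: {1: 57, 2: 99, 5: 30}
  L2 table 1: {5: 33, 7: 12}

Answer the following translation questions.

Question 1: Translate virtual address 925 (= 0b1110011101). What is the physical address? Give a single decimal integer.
Answer: 925

Derivation:
vaddr = 925 = 0b1110011101
Split: l1_idx=7, l2_idx=1, offset=13
L1[7] = 0
L2[0][1] = 57
paddr = 57 * 16 + 13 = 925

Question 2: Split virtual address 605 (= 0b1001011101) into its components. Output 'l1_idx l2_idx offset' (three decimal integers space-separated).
vaddr = 605 = 0b1001011101
  top 3 bits -> l1_idx = 4
  next 3 bits -> l2_idx = 5
  bottom 4 bits -> offset = 13

Answer: 4 5 13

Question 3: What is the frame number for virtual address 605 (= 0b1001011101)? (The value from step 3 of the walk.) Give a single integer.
vaddr = 605: l1_idx=4, l2_idx=5
L1[4] = 1; L2[1][5] = 33

Answer: 33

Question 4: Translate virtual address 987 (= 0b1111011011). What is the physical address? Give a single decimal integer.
vaddr = 987 = 0b1111011011
Split: l1_idx=7, l2_idx=5, offset=11
L1[7] = 0
L2[0][5] = 30
paddr = 30 * 16 + 11 = 491

Answer: 491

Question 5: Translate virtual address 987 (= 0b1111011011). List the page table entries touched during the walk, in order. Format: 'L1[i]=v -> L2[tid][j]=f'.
vaddr = 987 = 0b1111011011
Split: l1_idx=7, l2_idx=5, offset=11

Answer: L1[7]=0 -> L2[0][5]=30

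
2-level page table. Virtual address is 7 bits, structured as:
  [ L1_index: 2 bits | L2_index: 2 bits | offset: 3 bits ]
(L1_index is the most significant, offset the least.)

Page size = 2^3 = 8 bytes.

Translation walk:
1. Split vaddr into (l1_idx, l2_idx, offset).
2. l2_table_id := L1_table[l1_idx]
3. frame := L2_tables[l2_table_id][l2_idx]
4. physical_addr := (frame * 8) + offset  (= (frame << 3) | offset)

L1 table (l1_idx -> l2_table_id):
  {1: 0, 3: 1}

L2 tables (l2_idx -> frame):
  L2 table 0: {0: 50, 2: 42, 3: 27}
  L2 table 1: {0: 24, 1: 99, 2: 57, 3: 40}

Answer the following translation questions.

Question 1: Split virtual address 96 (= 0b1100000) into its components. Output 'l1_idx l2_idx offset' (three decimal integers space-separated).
vaddr = 96 = 0b1100000
  top 2 bits -> l1_idx = 3
  next 2 bits -> l2_idx = 0
  bottom 3 bits -> offset = 0

Answer: 3 0 0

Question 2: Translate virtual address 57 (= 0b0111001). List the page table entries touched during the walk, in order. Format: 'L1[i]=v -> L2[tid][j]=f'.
Answer: L1[1]=0 -> L2[0][3]=27

Derivation:
vaddr = 57 = 0b0111001
Split: l1_idx=1, l2_idx=3, offset=1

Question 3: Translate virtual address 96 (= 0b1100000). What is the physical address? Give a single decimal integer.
vaddr = 96 = 0b1100000
Split: l1_idx=3, l2_idx=0, offset=0
L1[3] = 1
L2[1][0] = 24
paddr = 24 * 8 + 0 = 192

Answer: 192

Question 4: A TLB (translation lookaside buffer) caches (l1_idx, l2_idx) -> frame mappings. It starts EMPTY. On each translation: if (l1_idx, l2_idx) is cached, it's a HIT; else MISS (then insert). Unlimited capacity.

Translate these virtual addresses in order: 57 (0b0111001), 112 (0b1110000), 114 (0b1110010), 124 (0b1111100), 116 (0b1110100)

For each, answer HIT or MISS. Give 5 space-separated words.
Answer: MISS MISS HIT MISS HIT

Derivation:
vaddr=57: (1,3) not in TLB -> MISS, insert
vaddr=112: (3,2) not in TLB -> MISS, insert
vaddr=114: (3,2) in TLB -> HIT
vaddr=124: (3,3) not in TLB -> MISS, insert
vaddr=116: (3,2) in TLB -> HIT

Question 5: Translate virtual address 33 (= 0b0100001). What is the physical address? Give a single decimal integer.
vaddr = 33 = 0b0100001
Split: l1_idx=1, l2_idx=0, offset=1
L1[1] = 0
L2[0][0] = 50
paddr = 50 * 8 + 1 = 401

Answer: 401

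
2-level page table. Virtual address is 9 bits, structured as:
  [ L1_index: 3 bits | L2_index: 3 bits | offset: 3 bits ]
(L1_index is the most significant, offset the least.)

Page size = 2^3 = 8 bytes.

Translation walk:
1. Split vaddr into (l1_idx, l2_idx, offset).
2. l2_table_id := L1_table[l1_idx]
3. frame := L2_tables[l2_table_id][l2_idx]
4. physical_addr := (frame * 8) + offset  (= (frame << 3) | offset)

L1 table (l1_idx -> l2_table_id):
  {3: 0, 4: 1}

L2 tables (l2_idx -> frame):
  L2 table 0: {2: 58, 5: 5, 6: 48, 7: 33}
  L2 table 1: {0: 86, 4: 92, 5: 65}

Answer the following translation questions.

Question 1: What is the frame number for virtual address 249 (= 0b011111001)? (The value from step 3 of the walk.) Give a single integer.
vaddr = 249: l1_idx=3, l2_idx=7
L1[3] = 0; L2[0][7] = 33

Answer: 33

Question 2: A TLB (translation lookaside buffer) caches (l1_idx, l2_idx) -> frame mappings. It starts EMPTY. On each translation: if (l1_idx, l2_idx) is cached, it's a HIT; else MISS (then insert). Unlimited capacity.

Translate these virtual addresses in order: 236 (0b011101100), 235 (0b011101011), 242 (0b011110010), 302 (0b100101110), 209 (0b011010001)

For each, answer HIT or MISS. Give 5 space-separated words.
vaddr=236: (3,5) not in TLB -> MISS, insert
vaddr=235: (3,5) in TLB -> HIT
vaddr=242: (3,6) not in TLB -> MISS, insert
vaddr=302: (4,5) not in TLB -> MISS, insert
vaddr=209: (3,2) not in TLB -> MISS, insert

Answer: MISS HIT MISS MISS MISS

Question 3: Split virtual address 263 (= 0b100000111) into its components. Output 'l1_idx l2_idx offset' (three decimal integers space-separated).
Answer: 4 0 7

Derivation:
vaddr = 263 = 0b100000111
  top 3 bits -> l1_idx = 4
  next 3 bits -> l2_idx = 0
  bottom 3 bits -> offset = 7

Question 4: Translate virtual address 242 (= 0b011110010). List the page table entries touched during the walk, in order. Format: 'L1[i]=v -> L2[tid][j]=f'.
vaddr = 242 = 0b011110010
Split: l1_idx=3, l2_idx=6, offset=2

Answer: L1[3]=0 -> L2[0][6]=48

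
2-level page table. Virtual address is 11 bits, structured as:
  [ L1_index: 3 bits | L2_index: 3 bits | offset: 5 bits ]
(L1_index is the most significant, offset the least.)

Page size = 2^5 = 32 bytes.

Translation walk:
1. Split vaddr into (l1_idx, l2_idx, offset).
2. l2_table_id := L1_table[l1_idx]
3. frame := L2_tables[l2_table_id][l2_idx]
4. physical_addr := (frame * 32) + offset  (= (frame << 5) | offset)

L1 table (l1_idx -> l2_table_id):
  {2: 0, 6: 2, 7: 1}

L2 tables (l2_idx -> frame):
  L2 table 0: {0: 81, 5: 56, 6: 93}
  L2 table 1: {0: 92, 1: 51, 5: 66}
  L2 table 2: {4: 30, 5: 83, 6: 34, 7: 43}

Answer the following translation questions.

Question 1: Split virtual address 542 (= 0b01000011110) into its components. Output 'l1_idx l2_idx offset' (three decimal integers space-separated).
vaddr = 542 = 0b01000011110
  top 3 bits -> l1_idx = 2
  next 3 bits -> l2_idx = 0
  bottom 5 bits -> offset = 30

Answer: 2 0 30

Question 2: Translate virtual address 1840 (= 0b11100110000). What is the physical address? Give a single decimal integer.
Answer: 1648

Derivation:
vaddr = 1840 = 0b11100110000
Split: l1_idx=7, l2_idx=1, offset=16
L1[7] = 1
L2[1][1] = 51
paddr = 51 * 32 + 16 = 1648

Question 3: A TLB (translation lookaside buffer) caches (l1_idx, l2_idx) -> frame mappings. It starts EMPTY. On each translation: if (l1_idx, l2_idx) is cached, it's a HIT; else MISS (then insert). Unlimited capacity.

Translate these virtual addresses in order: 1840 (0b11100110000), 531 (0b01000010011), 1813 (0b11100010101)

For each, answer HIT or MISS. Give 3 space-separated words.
vaddr=1840: (7,1) not in TLB -> MISS, insert
vaddr=531: (2,0) not in TLB -> MISS, insert
vaddr=1813: (7,0) not in TLB -> MISS, insert

Answer: MISS MISS MISS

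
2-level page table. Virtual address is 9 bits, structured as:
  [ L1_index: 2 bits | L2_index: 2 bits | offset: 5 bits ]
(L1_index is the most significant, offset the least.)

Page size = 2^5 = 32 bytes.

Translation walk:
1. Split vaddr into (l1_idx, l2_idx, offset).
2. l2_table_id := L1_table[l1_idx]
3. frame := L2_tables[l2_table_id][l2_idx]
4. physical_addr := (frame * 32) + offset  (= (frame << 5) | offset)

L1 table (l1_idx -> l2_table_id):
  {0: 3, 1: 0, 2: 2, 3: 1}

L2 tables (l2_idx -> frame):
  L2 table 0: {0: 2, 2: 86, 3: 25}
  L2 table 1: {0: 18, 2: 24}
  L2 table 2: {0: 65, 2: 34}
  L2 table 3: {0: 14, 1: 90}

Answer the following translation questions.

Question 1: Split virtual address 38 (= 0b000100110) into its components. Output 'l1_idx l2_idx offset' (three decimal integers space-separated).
vaddr = 38 = 0b000100110
  top 2 bits -> l1_idx = 0
  next 2 bits -> l2_idx = 1
  bottom 5 bits -> offset = 6

Answer: 0 1 6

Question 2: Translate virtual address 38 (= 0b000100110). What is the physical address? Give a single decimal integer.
Answer: 2886

Derivation:
vaddr = 38 = 0b000100110
Split: l1_idx=0, l2_idx=1, offset=6
L1[0] = 3
L2[3][1] = 90
paddr = 90 * 32 + 6 = 2886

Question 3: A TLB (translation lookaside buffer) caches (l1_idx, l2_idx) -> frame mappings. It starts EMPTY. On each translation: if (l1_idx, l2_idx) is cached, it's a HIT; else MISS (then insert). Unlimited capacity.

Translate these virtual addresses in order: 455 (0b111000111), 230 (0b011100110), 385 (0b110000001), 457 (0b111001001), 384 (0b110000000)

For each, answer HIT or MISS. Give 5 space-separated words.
Answer: MISS MISS MISS HIT HIT

Derivation:
vaddr=455: (3,2) not in TLB -> MISS, insert
vaddr=230: (1,3) not in TLB -> MISS, insert
vaddr=385: (3,0) not in TLB -> MISS, insert
vaddr=457: (3,2) in TLB -> HIT
vaddr=384: (3,0) in TLB -> HIT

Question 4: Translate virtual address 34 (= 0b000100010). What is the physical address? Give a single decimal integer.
Answer: 2882

Derivation:
vaddr = 34 = 0b000100010
Split: l1_idx=0, l2_idx=1, offset=2
L1[0] = 3
L2[3][1] = 90
paddr = 90 * 32 + 2 = 2882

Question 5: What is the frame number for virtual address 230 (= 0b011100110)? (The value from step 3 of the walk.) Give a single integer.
vaddr = 230: l1_idx=1, l2_idx=3
L1[1] = 0; L2[0][3] = 25

Answer: 25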